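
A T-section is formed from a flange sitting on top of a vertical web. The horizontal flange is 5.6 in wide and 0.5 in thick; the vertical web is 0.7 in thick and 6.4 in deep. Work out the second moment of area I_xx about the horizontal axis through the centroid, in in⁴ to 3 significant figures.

Split into non-overlapping primitives; take the origin at the lower-left of the bounding box.
Flange: 5.6 × 0.5, A = 2.8 in², y = 6.65 in, Ī = 0.058333 in⁴.
Web: 0.7 × 6.4, A = 4.48 in², y = 3.2 in, Ī = 15.292 in⁴.
Centroid: ȳ = ΣA·y / ΣA = 4.5269 in.
Transfer each piece to the horizontal axis through the centroid using Ī + A·d² with d = y − 4.5269:
  flange: d = 2.1231 in → contributes +12.679 in⁴
  web: d = -1.3269 in → contributes +23.18 in⁴
Total I = 35.859 in⁴.

I_xx ≈ 35.9 in⁴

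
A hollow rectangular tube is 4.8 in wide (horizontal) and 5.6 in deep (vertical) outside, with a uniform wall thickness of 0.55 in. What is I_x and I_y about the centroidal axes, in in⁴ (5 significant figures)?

I_x ≈ 42.150 in⁴, I_y ≈ 32.615 in⁴

Break the section into simple shapes (no overlaps), measuring from the bottom-left corner of the bounding box.
Outer rectangle: 4.8 × 5.6, A = 26.88 in², y = 2.8 in, Ī = 70.2464 in⁴.
Inner void (subtracted): 3.7 × 4.5, A = 16.65 in², y = 2.8 in, Ī = 28.09688 in⁴.
By symmetry the centroid is at mid-height, ȳ = 2.8 in.
All pieces are centred on the centroidal x-axis, so I = ΣĪ (holes subtracted) = 42.14953 in⁴.
Repeating about the centroidal y-axis gives I_y = 32.61473 in⁴.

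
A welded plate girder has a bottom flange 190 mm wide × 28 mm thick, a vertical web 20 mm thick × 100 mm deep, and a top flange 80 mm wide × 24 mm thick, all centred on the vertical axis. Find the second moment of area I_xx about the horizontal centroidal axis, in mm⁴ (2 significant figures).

Split into non-overlapping primitives; take the origin at the lower-left of the bounding box.
Bottom plate: 190 × 28, A = 5 320 mm², y = 14 mm, Ī = 347 573 mm⁴.
Web plate: 20 × 100, A = 2 000 mm², y = 78 mm, Ī = 1 666 667 mm⁴.
Top plate: 80 × 24, A = 1 920 mm², y = 140 mm, Ī = 92 160 mm⁴.
Centroid: ȳ = ΣA·y / ΣA = 54.03 mm.
Transfer each piece to the horizontal centroidal axis using Ī + A·d² with d = y − 54.03:
  bottom plate: d = -40.03 mm → contributes +8 874 319 mm⁴
  web plate: d = 23.97 mm → contributes +2 815 344 mm⁴
  top plate: d = 85.97 mm → contributes +14 281 045 mm⁴
Total I = 25 970 709 mm⁴.

I_xx ≈ 2.6 × 10⁷ mm⁴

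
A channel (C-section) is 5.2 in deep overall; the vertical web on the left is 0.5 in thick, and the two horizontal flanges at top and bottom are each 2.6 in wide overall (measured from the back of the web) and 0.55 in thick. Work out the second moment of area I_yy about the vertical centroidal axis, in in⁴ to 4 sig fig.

Decompose the section into non-overlapping parts with the origin at the bottom-left of its bounding rectangle.
Web: 0.5 × 5.2, A = 2.6 in², x = 0.25 in, Ī = 0.0541667 in⁴.
Top flange (beyond web): 2.1 × 0.55, A = 1.155 in², x = 1.55 in, Ī = 0.424463 in⁴.
Bottom flange (beyond web): 2.1 × 0.55, A = 1.155 in², x = 1.55 in, Ī = 0.424463 in⁴.
Centroid: x̄ = ΣA·x / ΣA = 0.861609 in.
Transfer each piece to the vertical centroidal axis using Ī + A·d² with d = x − 0.861609:
  web: d = -0.611609 in → contributes +1.02674 in⁴
  top flange (beyond web): d = 0.688391 in → contributes +0.971796 in⁴
  bottom flange (beyond web): d = 0.688391 in → contributes +0.971796 in⁴
Total I = 2.97033 in⁴.

I_yy ≈ 2.970 in⁴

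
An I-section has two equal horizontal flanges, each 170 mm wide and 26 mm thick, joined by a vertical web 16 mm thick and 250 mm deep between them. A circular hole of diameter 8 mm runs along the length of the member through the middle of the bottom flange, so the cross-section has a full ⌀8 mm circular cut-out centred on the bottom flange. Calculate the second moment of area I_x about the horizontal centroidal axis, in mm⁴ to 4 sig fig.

Split into non-overlapping primitives; take the origin at the lower-left of the bounding box.
Bottom flange: 170 × 26, A = 4 420 mm², y = 13 mm, Ī = 248 993 mm⁴.
Web: 16 × 250, A = 4 000 mm², y = 151 mm, Ī = 20 833 333 mm⁴.
Top flange: 170 × 26, A = 4 420 mm², y = 289 mm, Ī = 248 993 mm⁴.
Hole (subtracted): ⌀8, A = 50.2655 mm², y = 13 mm, Ī = 201.062 mm⁴.
Centroid: ȳ = ΣA·y / ΣA = 151.542 mm.
Transfer each piece to the horizontal centroidal axis using Ī + A·d² with d = y − 151.542:
  bottom flange: d = -138.542 mm → contributes +85 086 409 mm⁴
  web: d = -0.54236 mm → contributes +20 834 510 mm⁴
  top flange: d = 137.458 mm → contributes +83 763 138 mm⁴
  hole: d = -138.542 mm → contributes −964 996 mm⁴
Total I = 188 719 061 mm⁴.

I_x ≈ 1.887 × 10⁸ mm⁴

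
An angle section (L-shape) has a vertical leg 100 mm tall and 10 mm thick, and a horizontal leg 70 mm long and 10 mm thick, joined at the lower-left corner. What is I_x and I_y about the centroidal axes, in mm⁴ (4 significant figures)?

I_x ≈ 1.598 × 10⁶ mm⁴, I_y ≈ 6.477 × 10⁵ mm⁴

Decompose the section into non-overlapping parts with the origin at the bottom-left of its bounding rectangle.
Vertical leg: 10 × 100, A = 1 000 mm², y = 50 mm, Ī = 833 333 mm⁴.
Horizontal leg (remainder): 60 × 10, A = 600 mm², y = 5 mm, Ī = 5 000 mm⁴.
Centroid: ȳ = ΣA·y / ΣA = 33.125 mm.
Transfer each piece to the centroidal x-axis using Ī + A·d² with d = y − 33.125:
  vertical leg: d = 16.875 mm → contributes +1 118 099 mm⁴
  horizontal leg (remainder): d = -28.125 mm → contributes +479 609 mm⁴
Total I = 1 597 708 mm⁴.
For the y-axis: x̄ = 18.125 mm.
Repeating about the centroidal y-axis gives I_y = 647 708 mm⁴.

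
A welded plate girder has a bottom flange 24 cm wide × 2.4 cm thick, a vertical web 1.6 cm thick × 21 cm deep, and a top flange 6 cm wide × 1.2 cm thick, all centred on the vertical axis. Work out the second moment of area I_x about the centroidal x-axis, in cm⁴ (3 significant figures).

Decompose the section into non-overlapping parts with the origin at the bottom-left of its bounding rectangle.
Bottom plate: 24 × 2.4, A = 57.6 cm², y = 1.2 cm, Ī = 27.648 cm⁴.
Web plate: 1.6 × 21, A = 33.6 cm², y = 12.9 cm, Ī = 1234.8 cm⁴.
Top plate: 6 × 1.2, A = 7.2 cm², y = 24 cm, Ī = 0.864 cm⁴.
Centroid: ȳ = ΣA·y / ΣA = 6.8634 cm.
Transfer each piece to the centroidal x-axis using Ī + A·d² with d = y − 6.8634:
  bottom plate: d = -5.6634 cm → contributes +1875.1 cm⁴
  web plate: d = 6.0366 cm → contributes +2459.2 cm⁴
  top plate: d = 17.137 cm → contributes +2115.2 cm⁴
Total I = 6449.6 cm⁴.

I_x ≈ 6450 cm⁴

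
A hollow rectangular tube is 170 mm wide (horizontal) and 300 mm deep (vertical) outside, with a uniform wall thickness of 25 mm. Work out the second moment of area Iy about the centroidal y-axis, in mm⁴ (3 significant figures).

Decompose the section into non-overlapping parts with the origin at the bottom-left of its bounding rectangle.
Outer rectangle: 170 × 300, A = 51 000 mm², x = 85 mm, Ī = 122 825 000 mm⁴.
Inner void (subtracted): 120 × 250, A = 30 000 mm², x = 85 mm, Ī = 36 000 000 mm⁴.
By symmetry the centroid is at mid-width, x̄ = 85 mm.
All pieces are centred on the centroidal y-axis, so I = ΣĪ (holes subtracted) = 86 825 000 mm⁴.

Iy ≈ 8.68 × 10⁷ mm⁴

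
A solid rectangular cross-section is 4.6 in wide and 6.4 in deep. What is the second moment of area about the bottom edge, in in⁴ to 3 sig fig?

I_base ≈ 402 in⁴

The section: 4.6 × 6.4, A = 29.44 in², y = 3.2 in, Ī = 100.49 in⁴.
Transfer it to the base of the section using Ī + A·d² with d = y − 0:
  the section: d = 3.2 in → contributes +401.95 in⁴
Total I = 401.95 in⁴.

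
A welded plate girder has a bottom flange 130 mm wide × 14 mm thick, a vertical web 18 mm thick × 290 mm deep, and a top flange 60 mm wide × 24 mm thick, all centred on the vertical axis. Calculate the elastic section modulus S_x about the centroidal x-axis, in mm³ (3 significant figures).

Treat the section as a set of non-overlapping primitives; coordinates are from the bounding-box lower-left.
Bottom plate: 130 × 14, A = 1 820 mm², y = 7 mm, Ī = 29 727 mm⁴.
Web plate: 18 × 290, A = 5 220 mm², y = 159 mm, Ī = 36 583 500 mm⁴.
Top plate: 60 × 24, A = 1 440 mm², y = 316 mm, Ī = 69 120 mm⁴.
Centroid: ȳ = ΣA·y / ΣA = 153.04 mm.
Transfer each piece to the centroidal x-axis using Ī + A·d² with d = y − 153.04:
  bottom plate: d = -146.04 mm → contributes +38 844 904 mm⁴
  web plate: d = 5.9623 mm → contributes +36 769 064 mm⁴
  top plate: d = 162.96 mm → contributes +38 310 767 mm⁴
Total I = 113 924 735 mm⁴.
Extreme fibre distance c = 174.96 mm; S = I/c = 651 139 mm³.

S_x ≈ 6.51 × 10⁵ mm³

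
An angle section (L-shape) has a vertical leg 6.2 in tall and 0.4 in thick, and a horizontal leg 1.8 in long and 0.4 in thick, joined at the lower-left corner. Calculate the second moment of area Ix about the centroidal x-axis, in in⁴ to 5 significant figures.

Treat the section as a set of non-overlapping primitives; coordinates are from the bounding-box lower-left.
Vertical leg: 0.4 × 6.2, A = 2.48 in², y = 3.1 in, Ī = 7.944267 in⁴.
Horizontal leg (remainder): 1.4 × 0.4, A = 0.56 in², y = 0.2 in, Ī = 0.007466667 in⁴.
Centroid: ȳ = ΣA·y / ΣA = 2.565789 in.
Transfer each piece to the centroidal x-axis using Ī + A·d² with d = y − 2.565789:
  vertical leg: d = 0.5342105 in → contributes +8.652011 in⁴
  horizontal leg (remainder): d = -2.365789 in → contributes +3.141764 in⁴
Total I = 11.79378 in⁴.

Ix ≈ 11.794 in⁴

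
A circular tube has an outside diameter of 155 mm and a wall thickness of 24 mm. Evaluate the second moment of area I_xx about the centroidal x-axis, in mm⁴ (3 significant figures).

Treat the section as a set of non-overlapping primitives; coordinates are from the bounding-box lower-left.
Outer circle: ⌀155, A = 18 869 mm², y = 77.5 mm, Ī = 28 333 269 mm⁴.
Bore (subtracted): ⌀107, A = 8 992 mm², y = 77.5 mm, Ī = 6 434 355 mm⁴.
By symmetry the centroid is at mid-height, ȳ = 77.5 mm.
All pieces are centred on the centroidal x-axis, so I = ΣĪ (holes subtracted) = 21 898 915 mm⁴.

I_xx ≈ 2.19 × 10⁷ mm⁴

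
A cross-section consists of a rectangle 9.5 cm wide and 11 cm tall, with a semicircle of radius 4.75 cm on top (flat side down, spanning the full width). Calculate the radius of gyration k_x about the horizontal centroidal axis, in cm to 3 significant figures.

k_x ≈ 4.31 cm

Break the section into simple shapes (no overlaps), measuring from the bottom-left corner of the bounding box.
Rectangular body: 9.5 × 11, A = 104.5 cm², y = 5.5 cm, Ī = 1053.7 cm⁴.
Semicircular cap: semicircle r = 4.75, A = 35.441 cm², y = 13.016 cm, Ī = 55.874 cm⁴.
Centroid: ȳ = ΣA·y / ΣA = 7.4035 cm.
Transfer each piece to the horizontal centroidal axis using Ī + A·d² with d = y − 7.4035:
  rectangular body: d = -1.9035 cm → contributes +1432.3 cm⁴
  semicircular cap: d = 5.6125 cm → contributes +1172.3 cm⁴
Total I = 2604.6 cm⁴.
Radius of gyration: k = √(I/A) = √(2604.6 / 139.94) = 4.3142 cm.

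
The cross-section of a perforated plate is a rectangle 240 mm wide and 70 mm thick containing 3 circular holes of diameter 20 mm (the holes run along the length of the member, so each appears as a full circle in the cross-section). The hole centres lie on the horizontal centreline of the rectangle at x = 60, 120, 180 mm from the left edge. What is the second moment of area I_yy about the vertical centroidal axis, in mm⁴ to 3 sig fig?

I_yy ≈ 7.84 × 10⁷ mm⁴

Break the section into simple shapes (no overlaps), measuring from the bottom-left corner of the bounding box.
Plate: 240 × 70, A = 16 800 mm², x = 120 mm, Ī = 80 640 000 mm⁴.
Hole 1 (subtracted): ⌀20, A = 314.16 mm², x = 60 mm, Ī = 7 854 mm⁴.
Hole 2 (subtracted): ⌀20, A = 314.16 mm², x = 120 mm, Ī = 7 854 mm⁴.
Hole 3 (subtracted): ⌀20, A = 314.16 mm², x = 180 mm, Ī = 7 854 mm⁴.
By symmetry the centroid is at mid-width, x̄ = 120 mm.
Transfer each piece to the vertical centroidal axis using Ī + A·d² with d = x − 120:
  plate: d = 0 mm → contributes +80 640 000 mm⁴
  hole 1: d = -60 mm → contributes −1 138 827 mm⁴
  hole 2: d = 0 mm → contributes −7 854 mm⁴
  hole 3: d = 60 mm → contributes −1 138 827 mm⁴
Total I = 78 354 491 mm⁴.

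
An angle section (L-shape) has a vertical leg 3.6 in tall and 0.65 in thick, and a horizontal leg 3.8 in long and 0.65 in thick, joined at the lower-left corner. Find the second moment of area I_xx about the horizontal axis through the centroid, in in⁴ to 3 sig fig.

I_xx ≈ 4.98 in⁴

Split into non-overlapping primitives; take the origin at the lower-left of the bounding box.
Vertical leg: 0.65 × 3.6, A = 2.34 in², y = 1.8 in, Ī = 2.5272 in⁴.
Horizontal leg (remainder): 3.15 × 0.65, A = 2.0475 in², y = 0.325 in, Ī = 0.072089 in⁴.
Centroid: ȳ = ΣA·y / ΣA = 1.1117 in.
Transfer each piece to the horizontal axis through the centroid using Ī + A·d² with d = y − 1.1117:
  vertical leg: d = 0.68833 in → contributes +3.6359 in⁴
  horizontal leg (remainder): d = -0.78667 in → contributes +1.3392 in⁴
Total I = 4.9751 in⁴.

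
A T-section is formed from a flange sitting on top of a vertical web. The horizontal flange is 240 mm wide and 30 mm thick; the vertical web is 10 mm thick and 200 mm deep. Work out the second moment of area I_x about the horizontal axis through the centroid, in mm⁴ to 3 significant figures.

Treat the section as a set of non-overlapping primitives; coordinates are from the bounding-box lower-left.
Flange: 240 × 30, A = 7 200 mm², y = 215 mm, Ī = 540 000 mm⁴.
Web: 10 × 200, A = 2 000 mm², y = 100 mm, Ī = 6 666 667 mm⁴.
Centroid: ȳ = ΣA·y / ΣA = 190 mm.
Transfer each piece to the horizontal axis through the centroid using Ī + A·d² with d = y − 190:
  flange: d = 25 mm → contributes +5 040 000 mm⁴
  web: d = -90 mm → contributes +22 866 667 mm⁴
Total I = 27 906 667 mm⁴.

I_x ≈ 2.79 × 10⁷ mm⁴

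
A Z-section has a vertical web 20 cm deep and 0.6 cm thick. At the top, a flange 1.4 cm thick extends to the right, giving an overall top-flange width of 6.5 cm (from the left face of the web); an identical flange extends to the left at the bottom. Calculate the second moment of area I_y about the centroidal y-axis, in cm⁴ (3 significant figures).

I_y ≈ 223 cm⁴

Break the section into simple shapes (no overlaps), measuring from the bottom-left corner of the bounding box.
Web: 0.6 × 20, A = 12 cm², x = 6.2 cm, Ī = 0.36 cm⁴.
Top flange (beyond web): 5.9 × 1.4, A = 8.26 cm², x = 9.45 cm, Ī = 23.961 cm⁴.
Bottom flange (beyond web): 5.9 × 1.4, A = 8.26 cm², x = 2.95 cm, Ī = 23.961 cm⁴.
Centroid: x̄ = ΣA·x / ΣA = 6.2 cm.
Transfer each piece to the centroidal y-axis using Ī + A·d² with d = x − 6.2:
  web: d = 0 cm → contributes +0.36 cm⁴
  top flange (beyond web): d = 3.25 cm → contributes +111.21 cm⁴
  bottom flange (beyond web): d = -3.25 cm → contributes +111.21 cm⁴
Total I = 222.77 cm⁴.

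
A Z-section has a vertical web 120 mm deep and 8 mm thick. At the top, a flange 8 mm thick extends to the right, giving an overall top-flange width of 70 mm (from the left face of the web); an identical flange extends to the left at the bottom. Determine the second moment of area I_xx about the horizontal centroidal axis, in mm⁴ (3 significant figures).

I_xx ≈ 4.27 × 10⁶ mm⁴

Decompose the section into non-overlapping parts with the origin at the bottom-left of its bounding rectangle.
Web: 8 × 120, A = 960 mm², y = 60 mm, Ī = 1 152 000 mm⁴.
Top flange (beyond web): 62 × 8, A = 496 mm², y = 116 mm, Ī = 2645.3 mm⁴.
Bottom flange (beyond web): 62 × 8, A = 496 mm², y = 4 mm, Ī = 2645.3 mm⁴.
Centroid: ȳ = ΣA·y / ΣA = 60 mm.
Transfer each piece to the horizontal centroidal axis using Ī + A·d² with d = y − 60:
  web: d = 0 mm → contributes +1 152 000 mm⁴
  top flange (beyond web): d = 56 mm → contributes +1 558 101 mm⁴
  bottom flange (beyond web): d = -56 mm → contributes +1 558 101 mm⁴
Total I = 4 268 203 mm⁴.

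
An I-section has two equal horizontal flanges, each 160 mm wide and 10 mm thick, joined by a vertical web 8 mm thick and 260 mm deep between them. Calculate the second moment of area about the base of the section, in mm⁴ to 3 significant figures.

I_base ≈ 1.74 × 10⁸ mm⁴

Decompose the section into non-overlapping parts with the origin at the bottom-left of its bounding rectangle.
Bottom flange: 160 × 10, A = 1 600 mm², y = 5 mm, Ī = 13 333 mm⁴.
Web: 8 × 260, A = 2 080 mm², y = 140 mm, Ī = 11 717 333 mm⁴.
Top flange: 160 × 10, A = 1 600 mm², y = 275 mm, Ī = 13 333 mm⁴.
Transfer each piece to the base of the section using Ī + A·d² with d = y − 0:
  bottom flange: d = 5 mm → contributes +53 333 mm⁴
  web: d = 140 mm → contributes +52 485 333 mm⁴
  top flange: d = 275 mm → contributes +121 013 333 mm⁴
Total I = 173 552 000 mm⁴.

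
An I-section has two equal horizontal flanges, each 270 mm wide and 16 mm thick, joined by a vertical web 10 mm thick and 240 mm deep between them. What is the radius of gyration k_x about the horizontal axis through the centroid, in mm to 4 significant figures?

k_x ≈ 117.8 mm

Decompose the section into non-overlapping parts with the origin at the bottom-left of its bounding rectangle.
Bottom flange: 270 × 16, A = 4 320 mm², y = 8 mm, Ī = 92 160 mm⁴.
Web: 10 × 240, A = 2 400 mm², y = 136 mm, Ī = 11 520 000 mm⁴.
Top flange: 270 × 16, A = 4 320 mm², y = 264 mm, Ī = 92 160 mm⁴.
By symmetry the centroid is at mid-height, ȳ = 136 mm.
Transfer each piece to the horizontal axis through the centroid using Ī + A·d² with d = y − 136:
  bottom flange: d = -128 mm → contributes +70 871 040 mm⁴
  web: d = 0 mm → contributes +11 520 000 mm⁴
  top flange: d = 128 mm → contributes +70 871 040 mm⁴
Total I = 153 262 080 mm⁴.
Radius of gyration: k = √(I/A) = √(153 262 080 / 11 040) = 117.824 mm.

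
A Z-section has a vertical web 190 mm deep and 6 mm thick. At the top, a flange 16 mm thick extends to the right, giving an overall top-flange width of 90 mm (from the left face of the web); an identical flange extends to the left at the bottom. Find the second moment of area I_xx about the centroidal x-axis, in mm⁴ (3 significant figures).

Treat the section as a set of non-overlapping primitives; coordinates are from the bounding-box lower-left.
Web: 6 × 190, A = 1 140 mm², y = 95 mm, Ī = 3 429 500 mm⁴.
Top flange (beyond web): 84 × 16, A = 1 344 mm², y = 182 mm, Ī = 28 672 mm⁴.
Bottom flange (beyond web): 84 × 16, A = 1 344 mm², y = 8 mm, Ī = 28 672 mm⁴.
Centroid: ȳ = ΣA·y / ΣA = 95 mm.
Transfer each piece to the centroidal x-axis using Ī + A·d² with d = y − 95:
  web: d = 0 mm → contributes +3 429 500 mm⁴
  top flange (beyond web): d = 87 mm → contributes +10 201 408 mm⁴
  bottom flange (beyond web): d = -87 mm → contributes +10 201 408 mm⁴
Total I = 23 832 316 mm⁴.

I_xx ≈ 2.38 × 10⁷ mm⁴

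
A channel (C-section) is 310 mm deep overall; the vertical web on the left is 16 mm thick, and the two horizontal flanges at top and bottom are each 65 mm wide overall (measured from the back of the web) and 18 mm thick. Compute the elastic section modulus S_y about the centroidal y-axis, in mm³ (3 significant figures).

S_y ≈ 3.78 × 10⁴ mm³

Decompose the section into non-overlapping parts with the origin at the bottom-left of its bounding rectangle.
Web: 16 × 310, A = 4 960 mm², x = 8 mm, Ī = 105 813 mm⁴.
Top flange (beyond web): 49 × 18, A = 882 mm², x = 40.5 mm, Ī = 176 474 mm⁴.
Bottom flange (beyond web): 49 × 18, A = 882 mm², x = 40.5 mm, Ī = 176 474 mm⁴.
Centroid: x̄ = ΣA·x / ΣA = 16.526 mm.
Transfer each piece to the centroidal y-axis using Ī + A·d² with d = x − 16.526:
  web: d = -8.5262 mm → contributes +466 384 mm⁴
  top flange (beyond web): d = 23.974 mm → contributes +683 398 mm⁴
  bottom flange (beyond web): d = 23.974 mm → contributes +683 398 mm⁴
Total I = 1 833 180 mm⁴.
Extreme fibre distance c = 48.474 mm; S = I/c = 37 818 mm³.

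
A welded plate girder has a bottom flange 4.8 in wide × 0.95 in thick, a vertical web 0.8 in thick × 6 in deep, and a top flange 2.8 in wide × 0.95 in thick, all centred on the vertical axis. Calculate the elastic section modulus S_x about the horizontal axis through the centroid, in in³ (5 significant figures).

Decompose the section into non-overlapping parts with the origin at the bottom-left of its bounding rectangle.
Bottom plate: 4.8 × 0.95, A = 4.56 in², y = 0.475 in, Ī = 0.34295 in⁴.
Web plate: 0.8 × 6, A = 4.8 in², y = 3.95 in, Ī = 14.4 in⁴.
Top plate: 2.8 × 0.95, A = 2.66 in², y = 7.425 in, Ī = 0.2000542 in⁴.
Centroid: ȳ = ΣA·y / ΣA = 3.400707 in.
Transfer each piece to the horizontal axis through the centroid using Ī + A·d² with d = y − 3.400707:
  bottom plate: d = -2.925707 in → contributes +39.37547 in⁴
  web plate: d = 0.5492928 in → contributes +15.84827 in⁴
  top plate: d = 4.024293 in → contributes +43.27858 in⁴
Total I = 98.50231 in⁴.
Extreme fibre distance c = 4.499293 in; S = I/c = 21.89284 in³.

S_x ≈ 21.893 in³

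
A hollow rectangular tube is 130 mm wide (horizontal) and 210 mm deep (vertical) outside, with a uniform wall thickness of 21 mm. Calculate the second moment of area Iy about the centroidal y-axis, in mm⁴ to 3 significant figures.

Treat the section as a set of non-overlapping primitives; coordinates are from the bounding-box lower-left.
Outer rectangle: 130 × 210, A = 27 300 mm², x = 65 mm, Ī = 38 447 500 mm⁴.
Inner void (subtracted): 88 × 168, A = 14 784 mm², x = 65 mm, Ī = 9 540 608 mm⁴.
By symmetry the centroid is at mid-width, x̄ = 65 mm.
All pieces are centred on the centroidal y-axis, so I = ΣĪ (holes subtracted) = 28 906 892 mm⁴.

Iy ≈ 2.89 × 10⁷ mm⁴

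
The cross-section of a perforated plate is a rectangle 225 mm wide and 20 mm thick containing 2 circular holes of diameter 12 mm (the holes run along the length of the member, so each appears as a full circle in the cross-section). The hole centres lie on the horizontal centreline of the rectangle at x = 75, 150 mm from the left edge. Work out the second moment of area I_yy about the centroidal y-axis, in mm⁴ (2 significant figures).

I_yy ≈ 1.9 × 10⁷ mm⁴

Treat the section as a set of non-overlapping primitives; coordinates are from the bounding-box lower-left.
Plate: 225 × 20, A = 4 500 mm², x = 112.5 mm, Ī = 18 984 375 mm⁴.
Hole 1 (subtracted): ⌀12, A = 113.1 mm², x = 75 mm, Ī = 1 018 mm⁴.
Hole 2 (subtracted): ⌀12, A = 113.1 mm², x = 150 mm, Ī = 1 018 mm⁴.
By symmetry the centroid is at mid-width, x̄ = 112.5 mm.
Transfer each piece to the centroidal y-axis using Ī + A·d² with d = x − 112.5:
  plate: d = 0 mm → contributes +18 984 375 mm⁴
  hole 1: d = -37.5 mm → contributes −160 061 mm⁴
  hole 2: d = 37.5 mm → contributes −160 061 mm⁴
Total I = 18 664 253 mm⁴.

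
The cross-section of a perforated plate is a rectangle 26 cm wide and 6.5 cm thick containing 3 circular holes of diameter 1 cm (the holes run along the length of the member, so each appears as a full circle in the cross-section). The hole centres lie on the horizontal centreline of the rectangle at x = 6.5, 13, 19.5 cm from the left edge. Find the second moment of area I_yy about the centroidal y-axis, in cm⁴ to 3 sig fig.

I_yy ≈ 9450 cm⁴

Split into non-overlapping primitives; take the origin at the lower-left of the bounding box.
Plate: 26 × 6.5, A = 169 cm², x = 13 cm, Ī = 9520.3 cm⁴.
Hole 1 (subtracted): ⌀1, A = 0.7854 cm², x = 6.5 cm, Ī = 0.049087 cm⁴.
Hole 2 (subtracted): ⌀1, A = 0.7854 cm², x = 13 cm, Ī = 0.049087 cm⁴.
Hole 3 (subtracted): ⌀1, A = 0.7854 cm², x = 19.5 cm, Ī = 0.049087 cm⁴.
By symmetry the centroid is at mid-width, x̄ = 13 cm.
Transfer each piece to the centroidal y-axis using Ī + A·d² with d = x − 13:
  plate: d = 0 cm → contributes +9520.3 cm⁴
  hole 1: d = -6.5 cm → contributes −33.232 cm⁴
  hole 2: d = 0 cm → contributes −0.049087 cm⁴
  hole 3: d = 6.5 cm → contributes −33.232 cm⁴
Total I = 9453.8 cm⁴.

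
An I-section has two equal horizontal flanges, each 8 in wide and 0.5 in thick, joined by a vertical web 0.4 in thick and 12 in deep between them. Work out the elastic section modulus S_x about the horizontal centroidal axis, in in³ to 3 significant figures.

S_x ≈ 57.0 in³

Decompose the section into non-overlapping parts with the origin at the bottom-left of its bounding rectangle.
Bottom flange: 8 × 0.5, A = 4 in², y = 0.25 in, Ī = 0.083333 in⁴.
Web: 0.4 × 12, A = 4.8 in², y = 6.5 in, Ī = 57.6 in⁴.
Top flange: 8 × 0.5, A = 4 in², y = 12.75 in, Ī = 0.083333 in⁴.
By symmetry the centroid is at mid-height, ȳ = 6.5 in.
Transfer each piece to the horizontal centroidal axis using Ī + A·d² with d = y − 6.5:
  bottom flange: d = -6.25 in → contributes +156.33 in⁴
  web: d = 0 in → contributes +57.6 in⁴
  top flange: d = 6.25 in → contributes +156.33 in⁴
Total I = 370.27 in⁴.
Extreme fibre distance c = 6.5 in; S = I/c = 56.964 in³.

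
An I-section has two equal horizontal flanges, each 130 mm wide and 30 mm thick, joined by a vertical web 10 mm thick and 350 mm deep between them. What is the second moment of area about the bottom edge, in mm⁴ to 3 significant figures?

Treat the section as a set of non-overlapping primitives; coordinates are from the bounding-box lower-left.
Bottom flange: 130 × 30, A = 3 900 mm², y = 15 mm, Ī = 292 500 mm⁴.
Web: 10 × 350, A = 3 500 mm², y = 205 mm, Ī = 35 729 167 mm⁴.
Top flange: 130 × 30, A = 3 900 mm², y = 395 mm, Ī = 292 500 mm⁴.
Transfer each piece to the base of the section using Ī + A·d² with d = y − 0:
  bottom flange: d = 15 mm → contributes +1 170 000 mm⁴
  web: d = 205 mm → contributes +182 816 667 mm⁴
  top flange: d = 395 mm → contributes +608 790 000 mm⁴
Total I = 792 776 667 mm⁴.

I_base ≈ 7.93 × 10⁸ mm⁴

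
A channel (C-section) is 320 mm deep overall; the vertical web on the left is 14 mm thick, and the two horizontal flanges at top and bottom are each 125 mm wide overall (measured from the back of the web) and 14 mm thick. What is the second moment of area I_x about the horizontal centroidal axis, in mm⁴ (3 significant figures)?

Break the section into simple shapes (no overlaps), measuring from the bottom-left corner of the bounding box.
Web: 14 × 320, A = 4 480 mm², y = 160 mm, Ī = 38 229 333 mm⁴.
Top flange (beyond web): 111 × 14, A = 1 554 mm², y = 313 mm, Ī = 25 382 mm⁴.
Bottom flange (beyond web): 111 × 14, A = 1 554 mm², y = 7 mm, Ī = 25 382 mm⁴.
By symmetry the centroid is at mid-height, ȳ = 160 mm.
Transfer each piece to the horizontal centroidal axis using Ī + A·d² with d = y − 160:
  web: d = 0 mm → contributes +38 229 333 mm⁴
  top flange (beyond web): d = 153 mm → contributes +36 402 968 mm⁴
  bottom flange (beyond web): d = -153 mm → contributes +36 402 968 mm⁴
Total I = 111 035 269 mm⁴.

I_x ≈ 1.11 × 10⁸ mm⁴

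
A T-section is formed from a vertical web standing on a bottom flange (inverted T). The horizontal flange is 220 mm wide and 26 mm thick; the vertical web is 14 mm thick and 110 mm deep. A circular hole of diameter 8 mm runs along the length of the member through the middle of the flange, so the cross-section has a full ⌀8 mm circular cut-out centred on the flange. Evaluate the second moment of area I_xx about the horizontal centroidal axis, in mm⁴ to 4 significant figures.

I_xx ≈ 7.475 × 10⁶ mm⁴

Decompose the section into non-overlapping parts with the origin at the bottom-left of its bounding rectangle.
Flange: 220 × 26, A = 5 720 mm², y = 13 mm, Ī = 322 227 mm⁴.
Web: 14 × 110, A = 1 540 mm², y = 81 mm, Ī = 1 552 833 mm⁴.
Hole (subtracted): ⌀8, A = 50.2655 mm², y = 13 mm, Ī = 201.062 mm⁴.
Centroid: ȳ = ΣA·y / ΣA = 27.5248 mm.
Transfer each piece to the horizontal centroidal axis using Ī + A·d² with d = y − 27.5248:
  flange: d = -14.5248 mm → contributes +1 528 975 mm⁴
  web: d = 53.4752 mm → contributes +5 956 612 mm⁴
  hole: d = -14.5248 mm → contributes −10805.6 mm⁴
Total I = 7 474 781 mm⁴.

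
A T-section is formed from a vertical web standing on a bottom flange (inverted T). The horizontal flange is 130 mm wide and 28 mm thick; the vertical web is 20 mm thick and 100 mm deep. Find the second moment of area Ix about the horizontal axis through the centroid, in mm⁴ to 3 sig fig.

Break the section into simple shapes (no overlaps), measuring from the bottom-left corner of the bounding box.
Flange: 130 × 28, A = 3 640 mm², y = 14 mm, Ī = 237 813 mm⁴.
Web: 20 × 100, A = 2 000 mm², y = 78 mm, Ī = 1 666 667 mm⁴.
Centroid: ȳ = ΣA·y / ΣA = 36.695 mm.
Transfer each piece to the horizontal axis through the centroid using Ī + A·d² with d = y − 36.695:
  flange: d = -22.695 mm → contributes +2 112 649 mm⁴
  web: d = 41.305 mm → contributes +5 078 867 mm⁴
Total I = 7 191 515 mm⁴.

Ix ≈ 7.19 × 10⁶ mm⁴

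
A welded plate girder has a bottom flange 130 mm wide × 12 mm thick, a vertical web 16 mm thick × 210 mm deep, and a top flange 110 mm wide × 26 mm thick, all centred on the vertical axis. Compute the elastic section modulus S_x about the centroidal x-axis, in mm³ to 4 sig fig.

S_x ≈ 4.931 × 10⁵ mm³

Break the section into simple shapes (no overlaps), measuring from the bottom-left corner of the bounding box.
Bottom plate: 130 × 12, A = 1 560 mm², y = 6 mm, Ī = 18 720 mm⁴.
Web plate: 16 × 210, A = 3 360 mm², y = 117 mm, Ī = 12 348 000 mm⁴.
Top plate: 110 × 26, A = 2 860 mm², y = 235 mm, Ī = 161 113 mm⁴.
Centroid: ȳ = ΣA·y / ΣA = 138.121 mm.
Transfer each piece to the centroidal x-axis using Ī + A·d² with d = y − 138.121:
  bottom plate: d = -132.121 mm → contributes +27 249 942 mm⁴
  web plate: d = -21.1208 mm → contributes +13 846 860 mm⁴
  top plate: d = 96.8792 mm → contributes +27 003 858 mm⁴
Total I = 68 100 660 mm⁴.
Extreme fibre distance c = 138.121 mm; S = I/c = 493 051 mm³.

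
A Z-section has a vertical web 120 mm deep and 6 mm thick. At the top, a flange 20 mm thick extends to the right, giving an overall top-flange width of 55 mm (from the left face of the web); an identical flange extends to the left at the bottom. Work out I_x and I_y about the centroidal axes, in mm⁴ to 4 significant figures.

Decompose the section into non-overlapping parts with the origin at the bottom-left of its bounding rectangle.
Web: 6 × 120, A = 720 mm², y = 60 mm, Ī = 864 000 mm⁴.
Top flange (beyond web): 49 × 20, A = 980 mm², y = 110 mm, Ī = 32666.7 mm⁴.
Bottom flange (beyond web): 49 × 20, A = 980 mm², y = 10 mm, Ī = 32666.7 mm⁴.
Centroid: ȳ = ΣA·y / ΣA = 60 mm.
Transfer each piece to the centroidal x-axis using Ī + A·d² with d = y − 60:
  web: d = 0 mm → contributes +864 000 mm⁴
  top flange (beyond web): d = 50 mm → contributes +2 482 667 mm⁴
  bottom flange (beyond web): d = -50 mm → contributes +2 482 667 mm⁴
Total I = 5 829 333 mm⁴.
For the y-axis: x̄ = 52 mm.
Repeating about the centroidal y-axis gives I_y = 1 876 573 mm⁴.

I_x ≈ 5.829 × 10⁶ mm⁴, I_y ≈ 1.877 × 10⁶ mm⁴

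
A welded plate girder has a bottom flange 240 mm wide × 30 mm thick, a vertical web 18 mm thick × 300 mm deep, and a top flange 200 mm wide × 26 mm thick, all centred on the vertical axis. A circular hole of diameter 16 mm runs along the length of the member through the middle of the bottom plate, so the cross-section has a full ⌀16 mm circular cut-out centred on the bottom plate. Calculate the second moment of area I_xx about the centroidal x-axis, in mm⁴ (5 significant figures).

I_xx ≈ 3.6467 × 10⁸ mm⁴

Split into non-overlapping primitives; take the origin at the lower-left of the bounding box.
Bottom plate: 240 × 30, A = 7 200 mm², y = 15 mm, Ī = 540 000 mm⁴.
Web plate: 18 × 300, A = 5 400 mm², y = 180 mm, Ī = 40 500 000 mm⁴.
Top plate: 200 × 26, A = 5 200 mm², y = 343 mm, Ī = 292933.3 mm⁴.
Hole (subtracted): ⌀16, A = 201.0619 mm², y = 15 mm, Ī = 3216.991 mm⁴.
Centroid: ȳ = ΣA·y / ΣA = 162.543 mm.
Transfer each piece to the centroidal x-axis using Ī + A·d² with d = y − 162.543:
  bottom plate: d = -147.543 mm → contributes +157 276 331 mm⁴
  web plate: d = 17.45701 mm → contributes +42 145 634 mm⁴
  top plate: d = 180.457 mm → contributes +169 629 536 mm⁴
  hole: d = -147.543 mm → contributes −4 380 121 mm⁴
Total I = 364 671 380 mm⁴.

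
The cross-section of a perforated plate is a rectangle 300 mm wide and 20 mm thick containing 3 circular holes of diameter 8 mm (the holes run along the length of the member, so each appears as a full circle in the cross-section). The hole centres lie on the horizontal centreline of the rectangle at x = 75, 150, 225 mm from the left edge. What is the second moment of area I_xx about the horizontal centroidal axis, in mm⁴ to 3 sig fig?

I_xx ≈ 1.99 × 10⁵ mm⁴

Break the section into simple shapes (no overlaps), measuring from the bottom-left corner of the bounding box.
Plate: 300 × 20, A = 6 000 mm², y = 10 mm, Ī = 200 000 mm⁴.
Hole 1 (subtracted): ⌀8, A = 50.265 mm², y = 10 mm, Ī = 201.06 mm⁴.
Hole 2 (subtracted): ⌀8, A = 50.265 mm², y = 10 mm, Ī = 201.06 mm⁴.
Hole 3 (subtracted): ⌀8, A = 50.265 mm², y = 10 mm, Ī = 201.06 mm⁴.
By symmetry the centroid is at mid-height, ȳ = 10 mm.
All pieces are centred on the horizontal centroidal axis, so I = ΣĪ (holes subtracted) = 199 397 mm⁴.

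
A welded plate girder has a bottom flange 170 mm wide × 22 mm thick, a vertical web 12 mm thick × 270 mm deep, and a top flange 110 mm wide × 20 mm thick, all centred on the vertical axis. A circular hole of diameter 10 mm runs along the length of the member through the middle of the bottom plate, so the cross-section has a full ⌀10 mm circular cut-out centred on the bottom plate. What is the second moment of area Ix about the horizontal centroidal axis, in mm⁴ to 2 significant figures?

Decompose the section into non-overlapping parts with the origin at the bottom-left of its bounding rectangle.
Bottom plate: 170 × 22, A = 3 740 mm², y = 11 mm, Ī = 150 847 mm⁴.
Web plate: 12 × 270, A = 3 240 mm², y = 157 mm, Ī = 19 683 000 mm⁴.
Top plate: 110 × 20, A = 2 200 mm², y = 302 mm, Ī = 73 333 mm⁴.
Hole (subtracted): ⌀10, A = 78.54 mm², y = 11 mm, Ī = 490.9 mm⁴.
Centroid: ȳ = ΣA·y / ΣA = 133.3 mm.
Transfer each piece to the horizontal centroidal axis using Ī + A·d² with d = y − 133.3:
  bottom plate: d = -122.3 mm → contributes +56 104 321 mm⁴
  web plate: d = 23.69 mm → contributes +21 500 659 mm⁴
  top plate: d = 168.7 mm → contributes +62 673 934 mm⁴
  hole: d = -122.3 mm → contributes −1 175 511 mm⁴
Total I = 139 103 403 mm⁴.

Ix ≈ 1.4 × 10⁸ mm⁴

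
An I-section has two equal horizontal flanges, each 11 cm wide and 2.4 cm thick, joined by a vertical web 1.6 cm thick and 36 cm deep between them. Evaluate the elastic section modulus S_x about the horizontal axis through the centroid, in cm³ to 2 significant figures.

S_x ≈ 1300 cm³

Break the section into simple shapes (no overlaps), measuring from the bottom-left corner of the bounding box.
Bottom flange: 11 × 2.4, A = 26.4 cm², y = 1.2 cm, Ī = 12.67 cm⁴.
Web: 1.6 × 36, A = 57.6 cm², y = 20.4 cm, Ī = 6 221 cm⁴.
Top flange: 11 × 2.4, A = 26.4 cm², y = 39.6 cm, Ī = 12.67 cm⁴.
By symmetry the centroid is at mid-height, ȳ = 20.4 cm.
Transfer each piece to the horizontal axis through the centroid using Ī + A·d² with d = y − 20.4:
  bottom flange: d = -19.2 cm → contributes +9 745 cm⁴
  web: d = 0 cm → contributes +6 221 cm⁴
  top flange: d = 19.2 cm → contributes +9 745 cm⁴
Total I = 25 710 cm⁴.
Extreme fibre distance c = 20.4 cm; S = I/c = 1 260 cm³.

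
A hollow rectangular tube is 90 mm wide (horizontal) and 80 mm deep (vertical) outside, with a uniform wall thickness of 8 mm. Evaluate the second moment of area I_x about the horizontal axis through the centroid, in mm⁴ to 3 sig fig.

I_x ≈ 2.22 × 10⁶ mm⁴

Decompose the section into non-overlapping parts with the origin at the bottom-left of its bounding rectangle.
Outer rectangle: 90 × 80, A = 7 200 mm², y = 40 mm, Ī = 3 840 000 mm⁴.
Inner void (subtracted): 74 × 64, A = 4 736 mm², y = 40 mm, Ī = 1 616 555 mm⁴.
By symmetry the centroid is at mid-height, ȳ = 40 mm.
All pieces are centred on the horizontal axis through the centroid, so I = ΣĪ (holes subtracted) = 2 223 445 mm⁴.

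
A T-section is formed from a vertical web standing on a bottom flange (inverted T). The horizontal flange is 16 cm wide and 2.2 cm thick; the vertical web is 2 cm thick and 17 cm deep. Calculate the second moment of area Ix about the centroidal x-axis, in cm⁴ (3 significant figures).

Split into non-overlapping primitives; take the origin at the lower-left of the bounding box.
Flange: 16 × 2.2, A = 35.2 cm², y = 1.1 cm, Ī = 14.197 cm⁴.
Web: 2 × 17, A = 34 cm², y = 10.7 cm, Ī = 818.83 cm⁴.
Centroid: ȳ = ΣA·y / ΣA = 5.8168 cm.
Transfer each piece to the centroidal x-axis using Ī + A·d² with d = y − 5.8168:
  flange: d = -4.7168 cm → contributes +797.32 cm⁴
  web: d = 4.8832 cm → contributes +1629.6 cm⁴
Total I = 2426.9 cm⁴.

Ix ≈ 2430 cm⁴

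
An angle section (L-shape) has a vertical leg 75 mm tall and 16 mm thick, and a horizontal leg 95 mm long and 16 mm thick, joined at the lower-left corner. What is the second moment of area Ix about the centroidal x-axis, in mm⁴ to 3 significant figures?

Decompose the section into non-overlapping parts with the origin at the bottom-left of its bounding rectangle.
Vertical leg: 16 × 75, A = 1 200 mm², y = 37.5 mm, Ī = 562 500 mm⁴.
Horizontal leg (remainder): 79 × 16, A = 1 264 mm², y = 8 mm, Ī = 26 965 mm⁴.
Centroid: ȳ = ΣA·y / ΣA = 22.367 mm.
Transfer each piece to the centroidal x-axis using Ī + A·d² with d = y − 22.367:
  vertical leg: d = 15.133 mm → contributes +837 313 mm⁴
  horizontal leg (remainder): d = -14.367 mm → contributes +287 864 mm⁴
Total I = 1 125 178 mm⁴.

Ix ≈ 1.13 × 10⁶ mm⁴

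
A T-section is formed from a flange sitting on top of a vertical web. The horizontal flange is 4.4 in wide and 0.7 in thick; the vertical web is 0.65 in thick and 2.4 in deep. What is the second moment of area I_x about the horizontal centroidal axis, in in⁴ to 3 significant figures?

Decompose the section into non-overlapping parts with the origin at the bottom-left of its bounding rectangle.
Flange: 4.4 × 0.7, A = 3.08 in², y = 2.75 in, Ī = 0.12577 in⁴.
Web: 0.65 × 2.4, A = 1.56 in², y = 1.2 in, Ī = 0.7488 in⁴.
Centroid: ȳ = ΣA·y / ΣA = 2.2289 in.
Transfer each piece to the horizontal centroidal axis using Ī + A·d² with d = y − 2.2289:
  flange: d = 0.52112 in → contributes +0.96219 in⁴
  web: d = -1.0289 in → contributes +2.4002 in⁴
Total I = 3.3624 in⁴.

I_x ≈ 3.36 in⁴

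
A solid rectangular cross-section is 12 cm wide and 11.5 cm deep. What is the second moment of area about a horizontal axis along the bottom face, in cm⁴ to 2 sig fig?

The section: 12 × 11.5, A = 138 cm², y = 5.75 cm, Ī = 1 521 cm⁴.
Transfer it to the bottom edge using Ī + A·d² with d = y − 0:
  the section: d = 5.75 cm → contributes +6 084 cm⁴
Total I = 6 084 cm⁴.

I_base ≈ 6100 cm⁴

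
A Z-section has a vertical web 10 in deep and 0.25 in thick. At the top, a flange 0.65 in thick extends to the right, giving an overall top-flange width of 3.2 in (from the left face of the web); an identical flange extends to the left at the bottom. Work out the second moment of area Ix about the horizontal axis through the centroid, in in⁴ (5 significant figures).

Break the section into simple shapes (no overlaps), measuring from the bottom-left corner of the bounding box.
Web: 0.25 × 10, A = 2.5 in², y = 5 in, Ī = 20.83333 in⁴.
Top flange (beyond web): 2.95 × 0.65, A = 1.9175 in², y = 9.675 in, Ī = 0.06751198 in⁴.
Bottom flange (beyond web): 2.95 × 0.65, A = 1.9175 in², y = 0.325 in, Ī = 0.06751198 in⁴.
Centroid: ȳ = ΣA·y / ΣA = 5 in.
Transfer each piece to the horizontal axis through the centroid using Ī + A·d² with d = y − 5:
  web: d = 0 in → contributes +20.83333 in⁴
  top flange (beyond web): d = 4.675 in → contributes +41.97567 in⁴
  bottom flange (beyond web): d = -4.675 in → contributes +41.97567 in⁴
Total I = 104.7847 in⁴.

Ix ≈ 104.78 in⁴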